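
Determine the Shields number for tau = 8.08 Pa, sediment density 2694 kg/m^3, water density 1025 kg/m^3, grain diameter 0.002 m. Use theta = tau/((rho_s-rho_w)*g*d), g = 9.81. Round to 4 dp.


theta = tau / ((rho_s - rho_w) * g * d)
rho_s - rho_w = 2694 - 1025 = 1669
Denominator = 1669 * 9.81 * 0.002 = 32.745780
theta = 8.08 / 32.745780
theta = 0.2467

0.2467


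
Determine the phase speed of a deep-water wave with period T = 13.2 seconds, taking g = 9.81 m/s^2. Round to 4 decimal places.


We use the deep-water celerity formula:
C = g * T / (2 * pi)
C = 9.81 * 13.2 / (2 * 3.14159...)
C = 129.492000 / 6.283185
C = 20.6093 m/s

20.6093


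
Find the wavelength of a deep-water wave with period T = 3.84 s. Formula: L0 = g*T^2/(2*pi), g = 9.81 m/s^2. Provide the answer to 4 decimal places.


L0 = g * T^2 / (2 * pi)
L0 = 9.81 * 3.84^2 / (2 * pi)
L0 = 9.81 * 14.7456 / 6.28319
L0 = 144.6543 / 6.28319
L0 = 23.0225 m

23.0225


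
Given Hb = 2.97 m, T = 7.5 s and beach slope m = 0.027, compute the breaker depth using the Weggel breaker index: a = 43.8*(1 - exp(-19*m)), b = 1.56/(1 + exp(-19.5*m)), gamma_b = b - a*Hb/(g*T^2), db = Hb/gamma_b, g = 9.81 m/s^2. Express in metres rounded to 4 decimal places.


a = 43.8 * (1 - exp(-19 * m))
exp(-19 * 0.027) = exp(-0.5130) = 0.598697
a = 43.8 * (1 - 0.598697) = 17.577081
b = 1.56 / (1 + exp(-19.5 * m))
exp(-19.5 * 0.027) = exp(-0.5265) = 0.590669
b = 1.56 / (1 + 0.590669) = 0.980720
Hb / (g * T^2) = 2.97 / (9.81 * 7.5^2) = 2.97 / 551.8125 = 0.00538226
gamma_b = b - a * Hb/(g*T^2) = 0.980720 - 17.577081 * 0.00538226 = 0.886115
db = Hb / gamma_b = 2.97 / 0.886115
db = 3.3517 m

3.3517


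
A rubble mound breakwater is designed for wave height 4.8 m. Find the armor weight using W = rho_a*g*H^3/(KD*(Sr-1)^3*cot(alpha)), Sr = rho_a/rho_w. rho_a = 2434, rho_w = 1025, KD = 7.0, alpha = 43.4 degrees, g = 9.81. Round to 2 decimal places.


Sr = rho_a / rho_w = 2434 / 1025 = 2.374634
(Sr - 1) = 1.374634
(Sr - 1)^3 = 2.597535
cot(43.4) = 1 / tan(43.4) = 1 / 0.945653 = 1.057470
Numerator = 2434 * 9.81 * 4.8^3 = 2640664.9037
Denominator = 7.0 * 2.597535 * 1.057470 = 19.227713
W = 2640664.9037 / 19.227713
W = 137336.40 N

137336.40


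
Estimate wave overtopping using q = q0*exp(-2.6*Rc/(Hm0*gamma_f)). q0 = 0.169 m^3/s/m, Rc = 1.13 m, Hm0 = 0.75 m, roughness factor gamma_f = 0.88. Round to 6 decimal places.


q = q0 * exp(-2.6 * Rc / (Hm0 * gamma_f))
Exponent = -2.6 * 1.13 / (0.75 * 0.88)
= -2.6 * 1.13 / 0.6600
= -4.451515
exp(-4.451515) = 0.011661
q = 0.169 * 0.011661
q = 0.001971 m^3/s/m

0.001971


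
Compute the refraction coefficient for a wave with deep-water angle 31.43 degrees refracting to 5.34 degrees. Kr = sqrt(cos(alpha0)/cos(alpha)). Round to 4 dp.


Kr = sqrt(cos(alpha0) / cos(alpha))
cos(31.43) = 0.853278
cos(5.34) = 0.995660
Kr = sqrt(0.853278 / 0.995660)
Kr = sqrt(0.856997)
Kr = 0.9257

0.9257


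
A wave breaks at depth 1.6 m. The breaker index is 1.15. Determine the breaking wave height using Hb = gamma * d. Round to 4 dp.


Hb = gamma * d
Hb = 1.15 * 1.6
Hb = 1.8400 m

1.8400


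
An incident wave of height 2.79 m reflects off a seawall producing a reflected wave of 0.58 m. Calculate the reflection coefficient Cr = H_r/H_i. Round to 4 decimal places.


Cr = H_r / H_i
Cr = 0.58 / 2.79
Cr = 0.2079

0.2079


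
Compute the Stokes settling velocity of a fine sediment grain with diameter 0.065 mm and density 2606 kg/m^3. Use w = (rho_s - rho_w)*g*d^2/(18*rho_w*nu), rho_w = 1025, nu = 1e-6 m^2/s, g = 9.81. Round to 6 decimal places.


w = (rho_s - rho_w) * g * d^2 / (18 * rho_w * nu)
d = 0.065 mm = 0.000065 m
rho_s - rho_w = 2606 - 1025 = 1581
Numerator = 1581 * 9.81 * (0.000065)^2 = 0.000065528102
Denominator = 18 * 1025 * 1e-6 = 0.018450
w = 0.003552 m/s

0.003552


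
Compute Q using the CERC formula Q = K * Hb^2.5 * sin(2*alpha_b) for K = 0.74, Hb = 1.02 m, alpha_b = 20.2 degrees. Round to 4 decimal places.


Q = K * Hb^2.5 * sin(2 * alpha_b)
Hb^2.5 = 1.02^2.5 = 1.050752
sin(2 * 20.2) = sin(40.4) = 0.648120
Q = 0.74 * 1.050752 * 0.648120
Q = 0.5040 m^3/s

0.5040


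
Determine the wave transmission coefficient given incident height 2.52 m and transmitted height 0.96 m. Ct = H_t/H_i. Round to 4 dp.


Ct = H_t / H_i
Ct = 0.96 / 2.52
Ct = 0.3810

0.3810


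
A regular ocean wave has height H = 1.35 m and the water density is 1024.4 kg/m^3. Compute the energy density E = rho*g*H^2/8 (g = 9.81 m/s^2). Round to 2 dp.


E = (1/8) * rho * g * H^2
E = (1/8) * 1024.4 * 9.81 * 1.35^2
E = 0.125 * 1024.4 * 9.81 * 1.8225
E = 2289.37 J/m^2

2289.37


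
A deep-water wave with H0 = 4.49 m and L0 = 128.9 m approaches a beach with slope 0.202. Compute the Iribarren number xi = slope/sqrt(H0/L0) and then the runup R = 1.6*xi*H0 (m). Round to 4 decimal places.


xi = slope / sqrt(H0/L0)
H0/L0 = 4.49/128.9 = 0.034833
sqrt(0.034833) = 0.186637
xi = 0.202 / 0.186637 = 1.082317
R = 1.6 * xi * H0 = 1.6 * 1.082317 * 4.49
R = 7.7754 m

7.7754


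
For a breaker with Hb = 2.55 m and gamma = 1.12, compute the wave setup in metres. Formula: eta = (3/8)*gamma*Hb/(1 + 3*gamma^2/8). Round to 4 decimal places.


eta = (3/8) * gamma * Hb / (1 + 3*gamma^2/8)
Numerator = (3/8) * 1.12 * 2.55 = 1.071000
Denominator = 1 + 3*1.12^2/8 = 1 + 0.470400 = 1.470400
eta = 1.071000 / 1.470400
eta = 0.7284 m

0.7284


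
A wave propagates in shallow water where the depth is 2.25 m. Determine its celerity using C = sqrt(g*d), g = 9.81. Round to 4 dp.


Using the shallow-water approximation:
C = sqrt(g * d) = sqrt(9.81 * 2.25)
C = sqrt(22.0725)
C = 4.6981 m/s

4.6981


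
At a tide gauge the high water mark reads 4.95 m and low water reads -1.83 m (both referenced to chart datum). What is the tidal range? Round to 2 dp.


Tidal range = High water - Low water
Tidal range = 4.95 - (-1.83)
Tidal range = 6.78 m

6.78


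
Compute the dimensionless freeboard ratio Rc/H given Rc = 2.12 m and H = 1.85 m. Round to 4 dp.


Relative freeboard = Rc / H
= 2.12 / 1.85
= 1.1459

1.1459


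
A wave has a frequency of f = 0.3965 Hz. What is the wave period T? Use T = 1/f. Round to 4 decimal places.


T = 1 / f
T = 1 / 0.3965
T = 2.5221 s

2.5221


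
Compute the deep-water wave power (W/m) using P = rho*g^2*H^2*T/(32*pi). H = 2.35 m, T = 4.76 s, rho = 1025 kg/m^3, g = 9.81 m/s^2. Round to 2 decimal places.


P = rho * g^2 * H^2 * T / (32 * pi)
P = 1025 * 9.81^2 * 2.35^2 * 4.76 / (32 * pi)
P = 1025 * 96.2361 * 5.5225 * 4.76 / 100.53096
P = 25793.17 W/m

25793.17


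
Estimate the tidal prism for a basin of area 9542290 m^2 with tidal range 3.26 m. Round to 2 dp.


Tidal prism = Area * Tidal range
P = 9542290 * 3.26
P = 31107865.40 m^3

31107865.40


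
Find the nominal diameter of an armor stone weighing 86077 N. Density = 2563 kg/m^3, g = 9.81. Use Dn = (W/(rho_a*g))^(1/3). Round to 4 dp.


V = W / (rho_a * g)
V = 86077 / (2563 * 9.81)
V = 86077 / 25143.03
V = 3.423494 m^3
Dn = V^(1/3) = 3.423494^(1/3)
Dn = 1.5072 m

1.5072


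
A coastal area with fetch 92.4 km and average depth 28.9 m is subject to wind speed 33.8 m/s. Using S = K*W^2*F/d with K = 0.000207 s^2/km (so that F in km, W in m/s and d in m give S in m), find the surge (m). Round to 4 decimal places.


S = K * W^2 * F / d
W^2 = 33.8^2 = 1142.44
S = 0.000207 * 1142.44 * 92.4 / 28.9
Numerator = 0.000207 * 1142.44 * 92.4 = 21.851221
S = 21.851221 / 28.9 = 0.7561 m

0.7561


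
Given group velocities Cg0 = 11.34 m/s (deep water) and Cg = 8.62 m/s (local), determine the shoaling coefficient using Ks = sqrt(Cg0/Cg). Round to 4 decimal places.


Ks = sqrt(Cg0 / Cg)
Ks = sqrt(11.34 / 8.62)
Ks = sqrt(1.3155)
Ks = 1.1470

1.1470


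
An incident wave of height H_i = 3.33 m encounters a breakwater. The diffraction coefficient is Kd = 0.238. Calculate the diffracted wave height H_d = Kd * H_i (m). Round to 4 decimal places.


H_d = Kd * H_i
H_d = 0.238 * 3.33
H_d = 0.7925 m

0.7925


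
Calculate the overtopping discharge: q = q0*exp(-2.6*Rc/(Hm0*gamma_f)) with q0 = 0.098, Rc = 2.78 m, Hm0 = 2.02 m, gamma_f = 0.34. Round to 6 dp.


q = q0 * exp(-2.6 * Rc / (Hm0 * gamma_f))
Exponent = -2.6 * 2.78 / (2.02 * 0.34)
= -2.6 * 2.78 / 0.6868
= -10.524170
exp(-10.524170) = 0.000027
q = 0.098 * 0.000027
q = 0.000003 m^3/s/m

0.000003


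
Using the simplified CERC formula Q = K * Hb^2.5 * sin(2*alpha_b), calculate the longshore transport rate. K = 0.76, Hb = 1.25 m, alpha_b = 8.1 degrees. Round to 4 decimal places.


Q = K * Hb^2.5 * sin(2 * alpha_b)
Hb^2.5 = 1.25^2.5 = 1.746928
sin(2 * 8.1) = sin(16.2) = 0.278991
Q = 0.76 * 1.746928 * 0.278991
Q = 0.3704 m^3/s

0.3704


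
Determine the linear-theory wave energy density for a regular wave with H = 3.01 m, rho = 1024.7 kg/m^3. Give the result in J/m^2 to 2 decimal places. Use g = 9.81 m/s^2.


E = (1/8) * rho * g * H^2
E = (1/8) * 1024.7 * 9.81 * 3.01^2
E = 0.125 * 1024.7 * 9.81 * 9.0601
E = 11384.36 J/m^2

11384.36


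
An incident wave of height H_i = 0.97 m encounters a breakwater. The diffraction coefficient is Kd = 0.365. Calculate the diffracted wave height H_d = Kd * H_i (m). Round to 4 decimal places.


H_d = Kd * H_i
H_d = 0.365 * 0.97
H_d = 0.3541 m

0.3541


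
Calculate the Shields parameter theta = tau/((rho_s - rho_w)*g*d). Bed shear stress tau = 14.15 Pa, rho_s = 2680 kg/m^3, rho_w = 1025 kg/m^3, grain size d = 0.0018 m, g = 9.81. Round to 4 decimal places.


theta = tau / ((rho_s - rho_w) * g * d)
rho_s - rho_w = 2680 - 1025 = 1655
Denominator = 1655 * 9.81 * 0.0018 = 29.223990
theta = 14.15 / 29.223990
theta = 0.4842

0.4842


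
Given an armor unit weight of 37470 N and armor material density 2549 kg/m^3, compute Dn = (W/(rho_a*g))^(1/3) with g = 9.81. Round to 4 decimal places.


V = W / (rho_a * g)
V = 37470 / (2549 * 9.81)
V = 37470 / 25005.69
V = 1.498459 m^3
Dn = V^(1/3) = 1.498459^(1/3)
Dn = 1.1443 m

1.1443


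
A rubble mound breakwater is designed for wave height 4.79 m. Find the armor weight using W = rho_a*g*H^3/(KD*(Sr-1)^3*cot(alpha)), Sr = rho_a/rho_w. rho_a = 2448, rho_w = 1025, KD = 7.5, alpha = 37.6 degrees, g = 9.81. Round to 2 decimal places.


Sr = rho_a / rho_w = 2448 / 1025 = 2.388293
(Sr - 1) = 1.388293
(Sr - 1)^3 = 2.675735
cot(37.6) = 1 / tan(37.6) = 1 / 0.770104 = 1.298526
Numerator = 2448 * 9.81 * 4.79^3 = 2639289.0813
Denominator = 7.5 * 2.675735 * 1.298526 = 26.058846
W = 2639289.0813 / 26.058846
W = 101281.89 N

101281.89


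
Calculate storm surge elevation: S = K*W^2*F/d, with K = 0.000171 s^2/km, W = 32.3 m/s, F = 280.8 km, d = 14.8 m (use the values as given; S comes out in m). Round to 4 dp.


S = K * W^2 * F / d
W^2 = 32.3^2 = 1043.29
S = 0.000171 * 1043.29 * 280.8 / 14.8
Numerator = 0.000171 * 1043.29 * 280.8 = 50.095447
S = 50.095447 / 14.8 = 3.3848 m

3.3848


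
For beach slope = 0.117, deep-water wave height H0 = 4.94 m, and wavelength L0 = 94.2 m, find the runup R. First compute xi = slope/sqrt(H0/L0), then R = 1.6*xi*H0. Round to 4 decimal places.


xi = slope / sqrt(H0/L0)
H0/L0 = 4.94/94.2 = 0.052442
sqrt(0.052442) = 0.229001
xi = 0.117 / 0.229001 = 0.510914
R = 1.6 * xi * H0 = 1.6 * 0.510914 * 4.94
R = 4.0383 m

4.0383


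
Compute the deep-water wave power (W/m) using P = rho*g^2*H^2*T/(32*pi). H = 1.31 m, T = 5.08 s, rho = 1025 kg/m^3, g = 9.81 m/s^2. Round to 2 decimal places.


P = rho * g^2 * H^2 * T / (32 * pi)
P = 1025 * 9.81^2 * 1.31^2 * 5.08 / (32 * pi)
P = 1025 * 96.2361 * 1.7161 * 5.08 / 100.53096
P = 8553.98 W/m

8553.98


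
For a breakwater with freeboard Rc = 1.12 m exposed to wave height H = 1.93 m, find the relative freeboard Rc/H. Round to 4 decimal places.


Relative freeboard = Rc / H
= 1.12 / 1.93
= 0.5803

0.5803


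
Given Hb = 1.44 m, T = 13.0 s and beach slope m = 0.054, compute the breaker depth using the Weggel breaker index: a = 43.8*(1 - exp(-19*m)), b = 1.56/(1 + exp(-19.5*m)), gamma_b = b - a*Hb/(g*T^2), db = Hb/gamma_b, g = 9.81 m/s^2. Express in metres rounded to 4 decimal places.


a = 43.8 * (1 - exp(-19 * m))
exp(-19 * 0.054) = exp(-1.0260) = 0.358438
a = 43.8 * (1 - 0.358438) = 28.100422
b = 1.56 / (1 + exp(-19.5 * m))
exp(-19.5 * 0.054) = exp(-1.0530) = 0.348890
b = 1.56 / (1 + 0.348890) = 1.156507
Hb / (g * T^2) = 1.44 / (9.81 * 13.0^2) = 1.44 / 1657.8900 = 0.00086857
gamma_b = b - a * Hb/(g*T^2) = 1.156507 - 28.100422 * 0.00086857 = 1.132100
db = Hb / gamma_b = 1.44 / 1.132100
db = 1.2720 m

1.2720


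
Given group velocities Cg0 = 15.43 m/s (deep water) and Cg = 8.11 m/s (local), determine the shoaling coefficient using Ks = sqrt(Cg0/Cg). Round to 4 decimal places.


Ks = sqrt(Cg0 / Cg)
Ks = sqrt(15.43 / 8.11)
Ks = sqrt(1.9026)
Ks = 1.3793

1.3793


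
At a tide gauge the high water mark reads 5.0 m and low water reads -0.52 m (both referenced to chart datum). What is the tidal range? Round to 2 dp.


Tidal range = High water - Low water
Tidal range = 5.0 - (-0.52)
Tidal range = 5.52 m

5.52


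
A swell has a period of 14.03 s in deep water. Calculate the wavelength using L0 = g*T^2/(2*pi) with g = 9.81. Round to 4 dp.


L0 = g * T^2 / (2 * pi)
L0 = 9.81 * 14.03^2 / (2 * pi)
L0 = 9.81 * 196.8409 / 6.28319
L0 = 1931.0092 / 6.28319
L0 = 307.3297 m

307.3297


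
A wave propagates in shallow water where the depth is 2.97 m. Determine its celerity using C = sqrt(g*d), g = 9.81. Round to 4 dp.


Using the shallow-water approximation:
C = sqrt(g * d) = sqrt(9.81 * 2.97)
C = sqrt(29.1357)
C = 5.3977 m/s

5.3977


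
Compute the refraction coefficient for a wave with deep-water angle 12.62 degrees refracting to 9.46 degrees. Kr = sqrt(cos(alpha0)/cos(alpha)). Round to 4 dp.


Kr = sqrt(cos(alpha0) / cos(alpha))
cos(12.62) = 0.975841
cos(9.46) = 0.986401
Kr = sqrt(0.975841 / 0.986401)
Kr = sqrt(0.989294)
Kr = 0.9946

0.9946


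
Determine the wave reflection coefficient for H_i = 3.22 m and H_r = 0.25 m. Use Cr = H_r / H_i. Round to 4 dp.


Cr = H_r / H_i
Cr = 0.25 / 3.22
Cr = 0.0776

0.0776


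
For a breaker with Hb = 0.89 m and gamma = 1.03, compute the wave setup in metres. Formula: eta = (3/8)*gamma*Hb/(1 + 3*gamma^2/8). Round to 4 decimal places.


eta = (3/8) * gamma * Hb / (1 + 3*gamma^2/8)
Numerator = (3/8) * 1.03 * 0.89 = 0.343762
Denominator = 1 + 3*1.03^2/8 = 1 + 0.397838 = 1.397838
eta = 0.343762 / 1.397838
eta = 0.2459 m

0.2459


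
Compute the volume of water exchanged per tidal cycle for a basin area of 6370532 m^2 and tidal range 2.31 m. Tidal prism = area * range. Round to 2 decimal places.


Tidal prism = Area * Tidal range
P = 6370532 * 2.31
P = 14715928.92 m^3

14715928.92


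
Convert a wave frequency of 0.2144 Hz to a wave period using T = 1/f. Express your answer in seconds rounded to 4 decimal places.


T = 1 / f
T = 1 / 0.2144
T = 4.6642 s

4.6642


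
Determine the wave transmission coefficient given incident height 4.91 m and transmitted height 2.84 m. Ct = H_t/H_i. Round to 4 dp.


Ct = H_t / H_i
Ct = 2.84 / 4.91
Ct = 0.5784

0.5784


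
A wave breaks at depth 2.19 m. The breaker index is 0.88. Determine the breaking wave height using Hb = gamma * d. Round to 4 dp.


Hb = gamma * d
Hb = 0.88 * 2.19
Hb = 1.9272 m

1.9272


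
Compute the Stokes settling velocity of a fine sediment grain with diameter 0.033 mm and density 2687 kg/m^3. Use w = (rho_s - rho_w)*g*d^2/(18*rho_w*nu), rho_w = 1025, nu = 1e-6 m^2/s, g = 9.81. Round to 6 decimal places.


w = (rho_s - rho_w) * g * d^2 / (18 * rho_w * nu)
d = 0.033 mm = 0.000033 m
rho_s - rho_w = 2687 - 1025 = 1662
Numerator = 1662 * 9.81 * (0.000033)^2 = 0.000017755296
Denominator = 18 * 1025 * 1e-6 = 0.018450
w = 0.000962 m/s

0.000962


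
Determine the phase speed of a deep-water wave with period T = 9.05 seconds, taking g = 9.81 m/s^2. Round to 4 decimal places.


We use the deep-water celerity formula:
C = g * T / (2 * pi)
C = 9.81 * 9.05 / (2 * 3.14159...)
C = 88.780500 / 6.283185
C = 14.1299 m/s

14.1299


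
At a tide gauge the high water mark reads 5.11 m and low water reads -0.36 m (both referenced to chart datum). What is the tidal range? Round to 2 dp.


Tidal range = High water - Low water
Tidal range = 5.11 - (-0.36)
Tidal range = 5.47 m

5.47


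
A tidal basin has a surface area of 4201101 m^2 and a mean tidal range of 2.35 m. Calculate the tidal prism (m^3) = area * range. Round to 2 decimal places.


Tidal prism = Area * Tidal range
P = 4201101 * 2.35
P = 9872587.35 m^3

9872587.35


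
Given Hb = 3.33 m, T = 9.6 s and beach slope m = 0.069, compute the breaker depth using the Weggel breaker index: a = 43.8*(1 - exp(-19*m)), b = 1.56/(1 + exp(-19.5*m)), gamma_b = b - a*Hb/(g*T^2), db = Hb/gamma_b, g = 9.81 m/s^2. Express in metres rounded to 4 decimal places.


a = 43.8 * (1 - exp(-19 * m))
exp(-19 * 0.069) = exp(-1.3110) = 0.269550
a = 43.8 * (1 - 0.269550) = 31.993694
b = 1.56 / (1 + exp(-19.5 * m))
exp(-19.5 * 0.069) = exp(-1.3455) = 0.260409
b = 1.56 / (1 + 0.260409) = 1.237693
Hb / (g * T^2) = 3.33 / (9.81 * 9.6^2) = 3.33 / 904.0896 = 0.00368326
gamma_b = b - a * Hb/(g*T^2) = 1.237693 - 31.993694 * 0.00368326 = 1.119852
db = Hb / gamma_b = 3.33 / 1.119852
db = 2.9736 m

2.9736


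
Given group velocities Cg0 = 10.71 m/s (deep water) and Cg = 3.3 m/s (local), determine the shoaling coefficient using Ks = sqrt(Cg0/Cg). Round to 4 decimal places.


Ks = sqrt(Cg0 / Cg)
Ks = sqrt(10.71 / 3.3)
Ks = sqrt(3.2455)
Ks = 1.8015

1.8015


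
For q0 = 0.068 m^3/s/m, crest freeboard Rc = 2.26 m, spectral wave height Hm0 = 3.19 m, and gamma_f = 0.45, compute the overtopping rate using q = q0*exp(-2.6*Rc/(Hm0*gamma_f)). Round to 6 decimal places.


q = q0 * exp(-2.6 * Rc / (Hm0 * gamma_f))
Exponent = -2.6 * 2.26 / (3.19 * 0.45)
= -2.6 * 2.26 / 1.4355
= -4.093347
exp(-4.093347) = 0.016683
q = 0.068 * 0.016683
q = 0.001134 m^3/s/m

0.001134


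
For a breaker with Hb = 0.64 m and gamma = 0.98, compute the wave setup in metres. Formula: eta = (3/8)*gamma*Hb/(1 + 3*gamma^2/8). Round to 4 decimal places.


eta = (3/8) * gamma * Hb / (1 + 3*gamma^2/8)
Numerator = (3/8) * 0.98 * 0.64 = 0.235200
Denominator = 1 + 3*0.98^2/8 = 1 + 0.360150 = 1.360150
eta = 0.235200 / 1.360150
eta = 0.1729 m

0.1729


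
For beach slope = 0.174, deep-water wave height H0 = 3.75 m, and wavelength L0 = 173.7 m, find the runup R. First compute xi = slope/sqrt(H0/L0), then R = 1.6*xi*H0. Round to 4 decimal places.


xi = slope / sqrt(H0/L0)
H0/L0 = 3.75/173.7 = 0.021589
sqrt(0.021589) = 0.146932
xi = 0.174 / 0.146932 = 1.184223
R = 1.6 * xi * H0 = 1.6 * 1.184223 * 3.75
R = 7.1053 m

7.1053


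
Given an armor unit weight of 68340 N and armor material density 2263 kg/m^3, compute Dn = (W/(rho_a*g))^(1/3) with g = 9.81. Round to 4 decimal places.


V = W / (rho_a * g)
V = 68340 / (2263 * 9.81)
V = 68340 / 22200.03
V = 3.078374 m^3
Dn = V^(1/3) = 3.078374^(1/3)
Dn = 1.4547 m

1.4547


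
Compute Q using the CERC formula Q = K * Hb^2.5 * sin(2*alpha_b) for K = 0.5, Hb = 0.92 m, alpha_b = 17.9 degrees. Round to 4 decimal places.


Q = K * Hb^2.5 * sin(2 * alpha_b)
Hb^2.5 = 0.92^2.5 = 0.811838
sin(2 * 17.9) = sin(35.8) = 0.584958
Q = 0.5 * 0.811838 * 0.584958
Q = 0.2374 m^3/s

0.2374


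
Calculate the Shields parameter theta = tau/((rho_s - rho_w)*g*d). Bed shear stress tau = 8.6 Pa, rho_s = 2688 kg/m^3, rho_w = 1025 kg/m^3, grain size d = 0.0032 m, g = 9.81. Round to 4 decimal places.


theta = tau / ((rho_s - rho_w) * g * d)
rho_s - rho_w = 2688 - 1025 = 1663
Denominator = 1663 * 9.81 * 0.0032 = 52.204896
theta = 8.6 / 52.204896
theta = 0.1647

0.1647


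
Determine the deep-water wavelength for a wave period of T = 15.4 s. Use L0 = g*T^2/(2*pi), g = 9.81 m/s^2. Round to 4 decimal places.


L0 = g * T^2 / (2 * pi)
L0 = 9.81 * 15.4^2 / (2 * pi)
L0 = 9.81 * 237.1600 / 6.28319
L0 = 2326.5396 / 6.28319
L0 = 370.2803 m

370.2803


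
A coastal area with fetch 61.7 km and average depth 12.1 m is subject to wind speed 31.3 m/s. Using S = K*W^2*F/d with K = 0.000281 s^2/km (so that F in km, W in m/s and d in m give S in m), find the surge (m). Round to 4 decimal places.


S = K * W^2 * F / d
W^2 = 31.3^2 = 979.69
S = 0.000281 * 979.69 * 61.7 / 12.1
Numerator = 0.000281 * 979.69 * 61.7 = 16.985571
S = 16.985571 / 12.1 = 1.4038 m

1.4038


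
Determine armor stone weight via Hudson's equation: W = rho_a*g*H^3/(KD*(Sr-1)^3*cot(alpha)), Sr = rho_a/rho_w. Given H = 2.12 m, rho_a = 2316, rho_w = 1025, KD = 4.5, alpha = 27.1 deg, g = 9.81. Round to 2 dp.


Sr = rho_a / rho_w = 2316 / 1025 = 2.259512
(Sr - 1) = 1.259512
(Sr - 1)^3 = 1.998054
cot(27.1) = 1 / tan(27.1) = 1 / 0.511726 = 1.954171
Numerator = 2316 * 9.81 * 2.12^3 = 216478.6870
Denominator = 4.5 * 1.998054 * 1.954171 = 17.570426
W = 216478.6870 / 17.570426
W = 12320.63 N

12320.63


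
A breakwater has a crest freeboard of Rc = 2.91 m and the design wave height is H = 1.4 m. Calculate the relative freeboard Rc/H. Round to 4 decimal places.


Relative freeboard = Rc / H
= 2.91 / 1.4
= 2.0786

2.0786


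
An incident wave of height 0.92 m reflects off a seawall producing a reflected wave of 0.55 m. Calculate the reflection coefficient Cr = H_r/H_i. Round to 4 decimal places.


Cr = H_r / H_i
Cr = 0.55 / 0.92
Cr = 0.5978

0.5978


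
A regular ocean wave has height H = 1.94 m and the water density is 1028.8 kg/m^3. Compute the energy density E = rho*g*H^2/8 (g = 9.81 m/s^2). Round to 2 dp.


E = (1/8) * rho * g * H^2
E = (1/8) * 1028.8 * 9.81 * 1.94^2
E = 0.125 * 1028.8 * 9.81 * 3.7636
E = 4748.03 J/m^2

4748.03


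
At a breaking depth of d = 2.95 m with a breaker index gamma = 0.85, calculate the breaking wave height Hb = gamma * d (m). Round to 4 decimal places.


Hb = gamma * d
Hb = 0.85 * 2.95
Hb = 2.5075 m

2.5075


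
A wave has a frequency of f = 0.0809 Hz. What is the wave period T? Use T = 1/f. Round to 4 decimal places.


T = 1 / f
T = 1 / 0.0809
T = 12.3609 s

12.3609


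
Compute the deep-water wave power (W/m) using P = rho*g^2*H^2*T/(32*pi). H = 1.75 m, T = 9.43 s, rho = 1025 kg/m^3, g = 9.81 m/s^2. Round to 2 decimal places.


P = rho * g^2 * H^2 * T / (32 * pi)
P = 1025 * 9.81^2 * 1.75^2 * 9.43 / (32 * pi)
P = 1025 * 96.2361 * 3.0625 * 9.43 / 100.53096
P = 28336.74 W/m

28336.74


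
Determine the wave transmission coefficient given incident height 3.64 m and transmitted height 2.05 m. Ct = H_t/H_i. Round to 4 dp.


Ct = H_t / H_i
Ct = 2.05 / 3.64
Ct = 0.5632

0.5632


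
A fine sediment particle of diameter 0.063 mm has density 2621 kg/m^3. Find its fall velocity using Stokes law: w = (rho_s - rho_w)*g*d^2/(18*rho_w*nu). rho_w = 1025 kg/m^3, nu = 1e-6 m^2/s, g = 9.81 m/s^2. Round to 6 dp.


w = (rho_s - rho_w) * g * d^2 / (18 * rho_w * nu)
d = 0.063 mm = 0.000063 m
rho_s - rho_w = 2621 - 1025 = 1596
Numerator = 1596 * 9.81 * (0.000063)^2 = 0.000062141680
Denominator = 18 * 1025 * 1e-6 = 0.018450
w = 0.003368 m/s

0.003368


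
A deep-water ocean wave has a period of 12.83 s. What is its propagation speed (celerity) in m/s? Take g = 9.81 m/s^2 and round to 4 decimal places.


We use the deep-water celerity formula:
C = g * T / (2 * pi)
C = 9.81 * 12.83 / (2 * 3.14159...)
C = 125.862300 / 6.283185
C = 20.0316 m/s

20.0316


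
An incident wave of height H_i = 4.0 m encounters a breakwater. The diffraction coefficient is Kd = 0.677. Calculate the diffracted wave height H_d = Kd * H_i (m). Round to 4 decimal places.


H_d = Kd * H_i
H_d = 0.677 * 4.0
H_d = 2.7080 m

2.7080


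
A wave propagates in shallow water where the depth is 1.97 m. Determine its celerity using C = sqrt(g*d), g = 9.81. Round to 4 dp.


Using the shallow-water approximation:
C = sqrt(g * d) = sqrt(9.81 * 1.97)
C = sqrt(19.3257)
C = 4.3961 m/s

4.3961


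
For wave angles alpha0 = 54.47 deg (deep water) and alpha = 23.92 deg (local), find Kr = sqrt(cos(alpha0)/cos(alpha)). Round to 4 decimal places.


Kr = sqrt(cos(alpha0) / cos(alpha))
cos(54.47) = 0.581129
cos(23.92) = 0.914112
Kr = sqrt(0.581129 / 0.914112)
Kr = sqrt(0.635730)
Kr = 0.7973

0.7973


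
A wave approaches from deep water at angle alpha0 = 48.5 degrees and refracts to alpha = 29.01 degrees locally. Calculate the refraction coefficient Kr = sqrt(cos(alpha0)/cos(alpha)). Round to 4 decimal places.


Kr = sqrt(cos(alpha0) / cos(alpha))
cos(48.5) = 0.662620
cos(29.01) = 0.874535
Kr = sqrt(0.662620 / 0.874535)
Kr = sqrt(0.757683)
Kr = 0.8704

0.8704


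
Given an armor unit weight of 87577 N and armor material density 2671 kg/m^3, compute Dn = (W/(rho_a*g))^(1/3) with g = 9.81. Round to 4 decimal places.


V = W / (rho_a * g)
V = 87577 / (2671 * 9.81)
V = 87577 / 26202.51
V = 3.342313 m^3
Dn = V^(1/3) = 3.342313^(1/3)
Dn = 1.4951 m

1.4951


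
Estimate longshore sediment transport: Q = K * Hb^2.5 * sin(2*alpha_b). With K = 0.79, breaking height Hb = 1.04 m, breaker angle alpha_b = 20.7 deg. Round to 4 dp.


Q = K * Hb^2.5 * sin(2 * alpha_b)
Hb^2.5 = 1.04^2.5 = 1.103020
sin(2 * 20.7) = sin(41.4) = 0.661312
Q = 0.79 * 1.103020 * 0.661312
Q = 0.5763 m^3/s

0.5763


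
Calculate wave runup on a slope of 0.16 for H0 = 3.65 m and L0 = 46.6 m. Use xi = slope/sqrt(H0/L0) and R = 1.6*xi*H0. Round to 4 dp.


xi = slope / sqrt(H0/L0)
H0/L0 = 3.65/46.6 = 0.078326
sqrt(0.078326) = 0.279868
xi = 0.16 / 0.279868 = 0.571698
R = 1.6 * xi * H0 = 1.6 * 0.571698 * 3.65
R = 3.3387 m

3.3387


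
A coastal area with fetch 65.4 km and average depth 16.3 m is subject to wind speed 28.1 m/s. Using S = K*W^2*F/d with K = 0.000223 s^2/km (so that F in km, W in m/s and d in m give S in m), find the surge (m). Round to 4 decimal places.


S = K * W^2 * F / d
W^2 = 28.1^2 = 789.61
S = 0.000223 * 789.61 * 65.4 / 16.3
Numerator = 0.000223 * 789.61 * 65.4 = 11.515830
S = 11.515830 / 16.3 = 0.7065 m

0.7065


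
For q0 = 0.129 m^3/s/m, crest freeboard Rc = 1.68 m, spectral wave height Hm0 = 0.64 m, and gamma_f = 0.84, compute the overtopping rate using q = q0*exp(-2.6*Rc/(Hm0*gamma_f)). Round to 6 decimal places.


q = q0 * exp(-2.6 * Rc / (Hm0 * gamma_f))
Exponent = -2.6 * 1.68 / (0.64 * 0.84)
= -2.6 * 1.68 / 0.5376
= -8.125000
exp(-8.125000) = 0.000296
q = 0.129 * 0.000296
q = 0.000038 m^3/s/m

0.000038


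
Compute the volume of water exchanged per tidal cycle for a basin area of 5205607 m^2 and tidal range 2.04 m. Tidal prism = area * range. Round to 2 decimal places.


Tidal prism = Area * Tidal range
P = 5205607 * 2.04
P = 10619438.28 m^3

10619438.28


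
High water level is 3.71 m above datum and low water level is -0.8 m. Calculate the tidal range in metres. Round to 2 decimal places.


Tidal range = High water - Low water
Tidal range = 3.71 - (-0.8)
Tidal range = 4.51 m

4.51


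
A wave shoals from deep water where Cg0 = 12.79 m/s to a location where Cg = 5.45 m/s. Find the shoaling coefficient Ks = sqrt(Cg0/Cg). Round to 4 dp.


Ks = sqrt(Cg0 / Cg)
Ks = sqrt(12.79 / 5.45)
Ks = sqrt(2.3468)
Ks = 1.5319

1.5319


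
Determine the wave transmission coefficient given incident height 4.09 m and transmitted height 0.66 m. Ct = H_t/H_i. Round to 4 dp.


Ct = H_t / H_i
Ct = 0.66 / 4.09
Ct = 0.1614

0.1614


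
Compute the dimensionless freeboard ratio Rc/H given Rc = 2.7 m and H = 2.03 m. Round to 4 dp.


Relative freeboard = Rc / H
= 2.7 / 2.03
= 1.3300

1.3300


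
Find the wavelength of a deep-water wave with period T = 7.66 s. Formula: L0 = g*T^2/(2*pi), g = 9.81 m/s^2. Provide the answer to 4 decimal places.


L0 = g * T^2 / (2 * pi)
L0 = 9.81 * 7.66^2 / (2 * pi)
L0 = 9.81 * 58.6756 / 6.28319
L0 = 575.6076 / 6.28319
L0 = 91.6108 m

91.6108


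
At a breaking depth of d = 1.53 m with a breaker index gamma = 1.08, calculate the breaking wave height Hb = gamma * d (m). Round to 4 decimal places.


Hb = gamma * d
Hb = 1.08 * 1.53
Hb = 1.6524 m

1.6524


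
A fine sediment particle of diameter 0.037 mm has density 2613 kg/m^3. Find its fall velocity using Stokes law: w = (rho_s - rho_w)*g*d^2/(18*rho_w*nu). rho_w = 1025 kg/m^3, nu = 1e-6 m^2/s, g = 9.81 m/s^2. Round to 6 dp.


w = (rho_s - rho_w) * g * d^2 / (18 * rho_w * nu)
d = 0.037 mm = 0.000037 m
rho_s - rho_w = 2613 - 1025 = 1588
Numerator = 1588 * 9.81 * (0.000037)^2 = 0.000021326665
Denominator = 18 * 1025 * 1e-6 = 0.018450
w = 0.001156 m/s

0.001156


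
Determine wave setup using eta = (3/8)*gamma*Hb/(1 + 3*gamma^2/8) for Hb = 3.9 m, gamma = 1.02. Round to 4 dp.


eta = (3/8) * gamma * Hb / (1 + 3*gamma^2/8)
Numerator = (3/8) * 1.02 * 3.9 = 1.491750
Denominator = 1 + 3*1.02^2/8 = 1 + 0.390150 = 1.390150
eta = 1.491750 / 1.390150
eta = 1.0731 m

1.0731


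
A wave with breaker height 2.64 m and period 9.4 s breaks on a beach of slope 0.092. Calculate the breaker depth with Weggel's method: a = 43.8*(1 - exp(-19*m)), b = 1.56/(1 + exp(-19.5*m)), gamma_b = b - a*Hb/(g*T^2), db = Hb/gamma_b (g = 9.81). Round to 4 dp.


a = 43.8 * (1 - exp(-19 * m))
exp(-19 * 0.092) = exp(-1.7480) = 0.174122
a = 43.8 * (1 - 0.174122) = 36.173463
b = 1.56 / (1 + exp(-19.5 * m))
exp(-19.5 * 0.092) = exp(-1.7940) = 0.166294
b = 1.56 / (1 + 0.166294) = 1.337571
Hb / (g * T^2) = 2.64 / (9.81 * 9.4^2) = 2.64 / 866.8116 = 0.00304564
gamma_b = b - a * Hb/(g*T^2) = 1.337571 - 36.173463 * 0.00304564 = 1.227399
db = Hb / gamma_b = 2.64 / 1.227399
db = 2.1509 m

2.1509


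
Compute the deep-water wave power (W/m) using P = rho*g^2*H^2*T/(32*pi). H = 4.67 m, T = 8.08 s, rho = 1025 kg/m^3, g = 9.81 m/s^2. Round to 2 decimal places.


P = rho * g^2 * H^2 * T / (32 * pi)
P = 1025 * 9.81^2 * 4.67^2 * 8.08 / (32 * pi)
P = 1025 * 96.2361 * 21.8089 * 8.08 / 100.53096
P = 172904.84 W/m

172904.84


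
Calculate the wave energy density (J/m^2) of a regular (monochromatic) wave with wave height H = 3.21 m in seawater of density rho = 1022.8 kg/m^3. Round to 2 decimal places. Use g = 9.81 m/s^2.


E = (1/8) * rho * g * H^2
E = (1/8) * 1022.8 * 9.81 * 3.21^2
E = 0.125 * 1022.8 * 9.81 * 10.3041
E = 12923.49 J/m^2

12923.49


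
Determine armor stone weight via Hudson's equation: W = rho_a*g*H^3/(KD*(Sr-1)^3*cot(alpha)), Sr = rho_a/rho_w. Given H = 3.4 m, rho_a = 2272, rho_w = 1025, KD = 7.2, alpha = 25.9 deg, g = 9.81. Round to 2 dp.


Sr = rho_a / rho_w = 2272 / 1025 = 2.216585
(Sr - 1) = 1.216585
(Sr - 1)^3 = 1.800644
cot(25.9) = 1 / tan(25.9) = 1 / 0.485574 = 2.059419
Numerator = 2272 * 9.81 * 3.4^3 = 876020.1293
Denominator = 7.2 * 1.800644 * 2.059419 = 26.699610
W = 876020.1293 / 26.699610
W = 32810.22 N

32810.22


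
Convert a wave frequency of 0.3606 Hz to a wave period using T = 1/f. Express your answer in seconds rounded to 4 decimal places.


T = 1 / f
T = 1 / 0.3606
T = 2.7732 s

2.7732


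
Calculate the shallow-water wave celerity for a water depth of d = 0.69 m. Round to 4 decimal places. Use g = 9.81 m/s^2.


Using the shallow-water approximation:
C = sqrt(g * d) = sqrt(9.81 * 0.69)
C = sqrt(6.7689)
C = 2.6017 m/s

2.6017


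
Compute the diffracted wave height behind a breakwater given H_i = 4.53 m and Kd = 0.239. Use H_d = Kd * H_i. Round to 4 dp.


H_d = Kd * H_i
H_d = 0.239 * 4.53
H_d = 1.0827 m

1.0827


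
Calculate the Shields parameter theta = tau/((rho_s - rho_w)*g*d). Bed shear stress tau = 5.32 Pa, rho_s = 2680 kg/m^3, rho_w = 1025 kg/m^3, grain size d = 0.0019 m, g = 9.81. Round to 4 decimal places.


theta = tau / ((rho_s - rho_w) * g * d)
rho_s - rho_w = 2680 - 1025 = 1655
Denominator = 1655 * 9.81 * 0.0019 = 30.847545
theta = 5.32 / 30.847545
theta = 0.1725

0.1725


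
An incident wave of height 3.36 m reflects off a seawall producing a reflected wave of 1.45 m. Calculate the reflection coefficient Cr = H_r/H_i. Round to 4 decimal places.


Cr = H_r / H_i
Cr = 1.45 / 3.36
Cr = 0.4315

0.4315


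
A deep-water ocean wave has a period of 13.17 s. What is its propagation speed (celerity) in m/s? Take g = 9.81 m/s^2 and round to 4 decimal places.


We use the deep-water celerity formula:
C = g * T / (2 * pi)
C = 9.81 * 13.17 / (2 * 3.14159...)
C = 129.197700 / 6.283185
C = 20.5625 m/s

20.5625


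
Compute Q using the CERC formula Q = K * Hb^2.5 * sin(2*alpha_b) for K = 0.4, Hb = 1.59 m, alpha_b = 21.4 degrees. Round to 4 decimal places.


Q = K * Hb^2.5 * sin(2 * alpha_b)
Hb^2.5 = 1.59^2.5 = 3.187813
sin(2 * 21.4) = sin(42.8) = 0.679441
Q = 0.4 * 3.187813 * 0.679441
Q = 0.8664 m^3/s

0.8664


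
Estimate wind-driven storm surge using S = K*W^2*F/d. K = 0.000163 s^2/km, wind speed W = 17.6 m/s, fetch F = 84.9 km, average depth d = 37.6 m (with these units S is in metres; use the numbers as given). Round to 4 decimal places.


S = K * W^2 * F / d
W^2 = 17.6^2 = 309.76
S = 0.000163 * 309.76 * 84.9 / 37.6
Numerator = 0.000163 * 309.76 * 84.9 = 4.286676
S = 4.286676 / 37.6 = 0.1140 m

0.1140


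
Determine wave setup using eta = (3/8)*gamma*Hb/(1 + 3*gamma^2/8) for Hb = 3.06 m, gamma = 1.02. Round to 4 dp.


eta = (3/8) * gamma * Hb / (1 + 3*gamma^2/8)
Numerator = (3/8) * 1.02 * 3.06 = 1.170450
Denominator = 1 + 3*1.02^2/8 = 1 + 0.390150 = 1.390150
eta = 1.170450 / 1.390150
eta = 0.8420 m

0.8420


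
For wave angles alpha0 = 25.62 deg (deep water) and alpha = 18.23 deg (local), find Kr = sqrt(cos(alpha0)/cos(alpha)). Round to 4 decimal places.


Kr = sqrt(cos(alpha0) / cos(alpha))
cos(25.62) = 0.901682
cos(18.23) = 0.949808
Kr = sqrt(0.901682 / 0.949808)
Kr = sqrt(0.949330)
Kr = 0.9743

0.9743


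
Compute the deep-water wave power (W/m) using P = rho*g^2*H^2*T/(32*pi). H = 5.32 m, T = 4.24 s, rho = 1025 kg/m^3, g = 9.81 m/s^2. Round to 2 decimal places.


P = rho * g^2 * H^2 * T / (32 * pi)
P = 1025 * 9.81^2 * 5.32^2 * 4.24 / (32 * pi)
P = 1025 * 96.2361 * 28.3024 * 4.24 / 100.53096
P = 117747.35 W/m

117747.35


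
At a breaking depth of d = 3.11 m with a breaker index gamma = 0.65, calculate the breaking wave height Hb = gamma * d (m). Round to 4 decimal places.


Hb = gamma * d
Hb = 0.65 * 3.11
Hb = 2.0215 m

2.0215


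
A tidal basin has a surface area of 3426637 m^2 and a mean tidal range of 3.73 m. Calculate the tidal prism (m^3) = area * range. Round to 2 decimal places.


Tidal prism = Area * Tidal range
P = 3426637 * 3.73
P = 12781356.01 m^3

12781356.01


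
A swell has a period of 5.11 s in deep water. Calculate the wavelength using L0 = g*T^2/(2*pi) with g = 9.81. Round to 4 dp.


L0 = g * T^2 / (2 * pi)
L0 = 9.81 * 5.11^2 / (2 * pi)
L0 = 9.81 * 26.1121 / 6.28319
L0 = 256.1597 / 6.28319
L0 = 40.7691 m

40.7691


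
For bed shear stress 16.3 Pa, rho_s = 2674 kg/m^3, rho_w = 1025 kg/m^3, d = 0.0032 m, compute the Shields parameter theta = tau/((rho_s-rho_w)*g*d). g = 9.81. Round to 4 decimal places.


theta = tau / ((rho_s - rho_w) * g * d)
rho_s - rho_w = 2674 - 1025 = 1649
Denominator = 1649 * 9.81 * 0.0032 = 51.765408
theta = 16.3 / 51.765408
theta = 0.3149

0.3149


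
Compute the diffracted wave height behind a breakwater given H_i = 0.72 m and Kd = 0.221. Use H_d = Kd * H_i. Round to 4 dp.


H_d = Kd * H_i
H_d = 0.221 * 0.72
H_d = 0.1591 m

0.1591


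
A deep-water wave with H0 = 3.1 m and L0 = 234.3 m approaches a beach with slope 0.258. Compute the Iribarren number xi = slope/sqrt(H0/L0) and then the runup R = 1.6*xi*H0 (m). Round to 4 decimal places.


xi = slope / sqrt(H0/L0)
H0/L0 = 3.1/234.3 = 0.013231
sqrt(0.013231) = 0.115026
xi = 0.258 / 0.115026 = 2.242978
R = 1.6 * xi * H0 = 1.6 * 2.242978 * 3.1
R = 11.1252 m

11.1252


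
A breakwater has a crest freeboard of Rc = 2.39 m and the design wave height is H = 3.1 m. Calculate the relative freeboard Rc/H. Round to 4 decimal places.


Relative freeboard = Rc / H
= 2.39 / 3.1
= 0.7710

0.7710


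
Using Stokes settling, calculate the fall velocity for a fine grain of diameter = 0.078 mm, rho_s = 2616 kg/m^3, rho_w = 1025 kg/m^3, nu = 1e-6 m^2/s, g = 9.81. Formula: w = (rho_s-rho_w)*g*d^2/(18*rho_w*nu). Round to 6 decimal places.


w = (rho_s - rho_w) * g * d^2 / (18 * rho_w * nu)
d = 0.078 mm = 0.000078 m
rho_s - rho_w = 2616 - 1025 = 1591
Numerator = 1591 * 9.81 * (0.000078)^2 = 0.000094957308
Denominator = 18 * 1025 * 1e-6 = 0.018450
w = 0.005147 m/s

0.005147


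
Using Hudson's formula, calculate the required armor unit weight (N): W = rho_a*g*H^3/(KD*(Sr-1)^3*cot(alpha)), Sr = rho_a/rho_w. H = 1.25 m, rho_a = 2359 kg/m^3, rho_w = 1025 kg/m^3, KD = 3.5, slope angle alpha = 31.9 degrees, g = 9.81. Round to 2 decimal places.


Sr = rho_a / rho_w = 2359 / 1025 = 2.301463
(Sr - 1) = 1.301463
(Sr - 1)^3 = 2.204428
cot(31.9) = 1 / tan(31.9) = 1 / 0.622445 = 1.606567
Numerator = 2359 * 9.81 * 1.25^3 = 45198.8086
Denominator = 3.5 * 2.204428 * 1.606567 = 12.395465
W = 45198.8086 / 12.395465
W = 3646.40 N

3646.40


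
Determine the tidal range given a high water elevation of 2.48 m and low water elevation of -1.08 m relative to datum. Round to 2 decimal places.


Tidal range = High water - Low water
Tidal range = 2.48 - (-1.08)
Tidal range = 3.56 m

3.56


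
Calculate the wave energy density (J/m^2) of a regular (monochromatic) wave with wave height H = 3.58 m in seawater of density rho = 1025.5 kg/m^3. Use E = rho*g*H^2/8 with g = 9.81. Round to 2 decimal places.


E = (1/8) * rho * g * H^2
E = (1/8) * 1025.5 * 9.81 * 3.58^2
E = 0.125 * 1025.5 * 9.81 * 12.8164
E = 16116.87 J/m^2

16116.87


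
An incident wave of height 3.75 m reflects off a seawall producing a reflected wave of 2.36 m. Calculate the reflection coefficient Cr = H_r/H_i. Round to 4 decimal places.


Cr = H_r / H_i
Cr = 2.36 / 3.75
Cr = 0.6293

0.6293


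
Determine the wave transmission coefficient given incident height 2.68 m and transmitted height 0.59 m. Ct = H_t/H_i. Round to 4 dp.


Ct = H_t / H_i
Ct = 0.59 / 2.68
Ct = 0.2201

0.2201


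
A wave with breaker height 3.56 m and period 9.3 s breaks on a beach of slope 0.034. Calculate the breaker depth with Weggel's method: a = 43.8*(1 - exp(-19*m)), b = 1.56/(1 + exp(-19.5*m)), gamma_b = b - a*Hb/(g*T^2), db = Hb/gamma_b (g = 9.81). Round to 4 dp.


a = 43.8 * (1 - exp(-19 * m))
exp(-19 * 0.034) = exp(-0.6460) = 0.524138
a = 43.8 * (1 - 0.524138) = 20.842749
b = 1.56 / (1 + exp(-19.5 * m))
exp(-19.5 * 0.034) = exp(-0.6630) = 0.515303
b = 1.56 / (1 + 0.515303) = 1.029497
Hb / (g * T^2) = 3.56 / (9.81 * 9.3^2) = 3.56 / 848.4669 = 0.00419580
gamma_b = b - a * Hb/(g*T^2) = 1.029497 - 20.842749 * 0.00419580 = 0.942045
db = Hb / gamma_b = 3.56 / 0.942045
db = 3.7790 m

3.7790


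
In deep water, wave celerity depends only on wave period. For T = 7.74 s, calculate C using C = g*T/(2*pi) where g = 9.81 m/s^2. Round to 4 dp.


We use the deep-water celerity formula:
C = g * T / (2 * pi)
C = 9.81 * 7.74 / (2 * 3.14159...)
C = 75.929400 / 6.283185
C = 12.0845 m/s

12.0845


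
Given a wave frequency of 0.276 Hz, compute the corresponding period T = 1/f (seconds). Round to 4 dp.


T = 1 / f
T = 1 / 0.276
T = 3.6232 s

3.6232


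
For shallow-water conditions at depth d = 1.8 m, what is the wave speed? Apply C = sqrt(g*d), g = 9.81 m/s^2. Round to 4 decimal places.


Using the shallow-water approximation:
C = sqrt(g * d) = sqrt(9.81 * 1.8)
C = sqrt(17.6580)
C = 4.2021 m/s

4.2021


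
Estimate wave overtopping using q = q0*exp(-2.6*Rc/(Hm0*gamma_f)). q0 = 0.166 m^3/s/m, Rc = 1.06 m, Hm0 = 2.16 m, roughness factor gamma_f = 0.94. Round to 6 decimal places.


q = q0 * exp(-2.6 * Rc / (Hm0 * gamma_f))
Exponent = -2.6 * 1.06 / (2.16 * 0.94)
= -2.6 * 1.06 / 2.0304
= -1.357368
exp(-1.357368) = 0.257337
q = 0.166 * 0.257337
q = 0.042718 m^3/s/m

0.042718


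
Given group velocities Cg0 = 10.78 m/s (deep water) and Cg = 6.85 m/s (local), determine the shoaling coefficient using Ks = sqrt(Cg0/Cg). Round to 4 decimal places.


Ks = sqrt(Cg0 / Cg)
Ks = sqrt(10.78 / 6.85)
Ks = sqrt(1.5737)
Ks = 1.2545

1.2545


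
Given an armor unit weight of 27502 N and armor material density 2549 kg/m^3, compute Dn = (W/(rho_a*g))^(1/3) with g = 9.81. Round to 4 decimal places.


V = W / (rho_a * g)
V = 27502 / (2549 * 9.81)
V = 27502 / 25005.69
V = 1.099830 m^3
Dn = V^(1/3) = 1.099830^(1/3)
Dn = 1.0322 m

1.0322
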